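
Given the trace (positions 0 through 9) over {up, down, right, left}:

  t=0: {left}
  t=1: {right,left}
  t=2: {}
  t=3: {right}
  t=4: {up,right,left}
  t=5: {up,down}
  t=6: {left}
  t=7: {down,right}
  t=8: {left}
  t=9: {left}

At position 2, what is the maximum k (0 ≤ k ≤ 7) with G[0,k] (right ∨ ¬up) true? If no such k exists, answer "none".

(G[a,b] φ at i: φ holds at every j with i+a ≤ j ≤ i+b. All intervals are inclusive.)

2

(right ∨ ¬up) must hold from j=2 onward; find where it first fails.
  j=2: holds
  j=3: holds
  j=4: holds
  j=5: fails
Holds on [2,4], so largest k = 2.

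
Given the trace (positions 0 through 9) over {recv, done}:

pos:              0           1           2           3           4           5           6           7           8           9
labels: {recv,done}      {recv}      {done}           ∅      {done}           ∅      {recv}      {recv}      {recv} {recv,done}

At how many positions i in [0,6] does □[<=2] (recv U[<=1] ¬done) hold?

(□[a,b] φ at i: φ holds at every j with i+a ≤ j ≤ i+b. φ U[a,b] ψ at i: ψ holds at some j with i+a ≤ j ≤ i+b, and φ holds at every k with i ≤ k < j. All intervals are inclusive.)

Evaluate at each i in [0,6]:
  i=0: ✗ (fails at j=2)
  i=1: ✗ (fails at j=2)
  i=2: ✗ (fails at j=2)
  i=3: ✗ (fails at j=4)
  i=4: ✗ (fails at j=4)
  i=5: ✓ (all of [5,7])
  i=6: ✓ (all of [6,8])
Positions where it holds: {5, 6} → 2.

2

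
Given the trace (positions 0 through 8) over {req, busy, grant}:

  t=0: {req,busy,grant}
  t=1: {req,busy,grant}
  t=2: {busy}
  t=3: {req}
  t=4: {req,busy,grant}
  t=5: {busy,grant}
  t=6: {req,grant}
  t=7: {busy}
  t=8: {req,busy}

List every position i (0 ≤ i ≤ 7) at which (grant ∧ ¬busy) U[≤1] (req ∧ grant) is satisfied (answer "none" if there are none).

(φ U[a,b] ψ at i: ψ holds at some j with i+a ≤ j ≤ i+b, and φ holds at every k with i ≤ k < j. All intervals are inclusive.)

0, 1, 4, 6

Evaluate at each i in [0,7]:
  i=0: ✓ (rhs at j=0)
  i=1: ✓ (rhs at j=1)
  i=2: ✗ (no rhs in [2,3])
  i=3: ✗ (lhs fails at k=3 before rhs at j=4)
  i=4: ✓ (rhs at j=4)
  i=5: ✗ (lhs fails at k=5 before rhs at j=6)
  i=6: ✓ (rhs at j=6)
  i=7: ✗ (no rhs in [7,8])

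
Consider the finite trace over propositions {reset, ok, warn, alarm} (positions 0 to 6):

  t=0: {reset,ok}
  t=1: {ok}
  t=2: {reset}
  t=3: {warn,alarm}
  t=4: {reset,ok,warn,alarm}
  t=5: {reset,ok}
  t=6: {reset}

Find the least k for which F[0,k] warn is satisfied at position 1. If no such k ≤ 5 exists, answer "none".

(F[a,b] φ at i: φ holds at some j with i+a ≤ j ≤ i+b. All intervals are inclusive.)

Scan j = 1,2,… for warn:
  j=1: fails
  j=2: fails
  j=3: holds
First hit at j=3, so smallest k = 3-1 = 2.

2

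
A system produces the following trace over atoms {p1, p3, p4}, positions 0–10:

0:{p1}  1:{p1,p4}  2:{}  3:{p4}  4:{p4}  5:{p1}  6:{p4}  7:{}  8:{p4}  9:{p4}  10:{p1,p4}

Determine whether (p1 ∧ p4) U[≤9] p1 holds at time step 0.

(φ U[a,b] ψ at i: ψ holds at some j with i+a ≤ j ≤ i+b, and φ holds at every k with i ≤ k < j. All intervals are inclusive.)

Holds

Need some j in [0,9] with p1, and (p1 ∧ p4) at every k in [0,j-1].
  j=0: p1 holds; no prefix to check → satisfied.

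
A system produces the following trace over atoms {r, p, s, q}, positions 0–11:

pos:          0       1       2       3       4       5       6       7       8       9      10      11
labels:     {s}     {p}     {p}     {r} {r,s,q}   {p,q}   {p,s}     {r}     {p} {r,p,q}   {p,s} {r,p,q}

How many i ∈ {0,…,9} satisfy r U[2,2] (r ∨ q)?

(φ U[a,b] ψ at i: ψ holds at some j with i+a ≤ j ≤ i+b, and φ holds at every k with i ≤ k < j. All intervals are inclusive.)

1

Evaluate at each i in [0,9]:
  i=0: ✗ (no rhs in [2,2])
  i=1: ✗ (lhs fails at k=1 before rhs at j=3)
  i=2: ✗ (lhs fails at k=2 before rhs at j=4)
  i=3: ✓ (rhs at j=5; lhs holds on [3,4])
  i=4: ✗ (no rhs in [6,6])
  i=5: ✗ (lhs fails at k=5 before rhs at j=7)
  i=6: ✗ (no rhs in [8,8])
  i=7: ✗ (lhs fails at k=8 before rhs at j=9)
  i=8: ✗ (no rhs in [10,10])
  i=9: ✗ (lhs fails at k=10 before rhs at j=11)
Positions where it holds: {3} → 1.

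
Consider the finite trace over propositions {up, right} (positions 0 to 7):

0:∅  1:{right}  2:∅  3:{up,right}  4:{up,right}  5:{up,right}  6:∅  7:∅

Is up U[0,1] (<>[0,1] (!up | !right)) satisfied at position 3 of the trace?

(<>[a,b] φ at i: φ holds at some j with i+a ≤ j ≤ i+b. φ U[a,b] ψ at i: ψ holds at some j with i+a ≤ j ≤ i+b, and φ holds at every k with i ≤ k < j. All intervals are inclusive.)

False

Need some j in [3,4] with <>[0,1] (!up | !right), and up at every k in [3,j-1].
  j=3: <>[0,1] (!up | !right) — fails (none in [3,4]).
  j=4: <>[0,1] (!up | !right) — fails (none in [4,5]).
No j in the window works → until fails.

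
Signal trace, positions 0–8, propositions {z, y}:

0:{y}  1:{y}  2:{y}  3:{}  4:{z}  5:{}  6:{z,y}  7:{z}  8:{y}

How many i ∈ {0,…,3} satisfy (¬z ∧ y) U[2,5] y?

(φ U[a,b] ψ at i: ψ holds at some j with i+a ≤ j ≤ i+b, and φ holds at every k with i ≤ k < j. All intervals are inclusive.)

Evaluate at each i in [0,3]:
  i=0: ✓ (rhs at j=2; lhs holds on [0,1])
  i=1: ✗ (lhs fails at k=3 before rhs at j=6)
  i=2: ✗ (lhs fails at k=3 before rhs at j=6)
  i=3: ✗ (lhs fails at k=3 before rhs at j=6)
Positions where it holds: {0} → 1.

1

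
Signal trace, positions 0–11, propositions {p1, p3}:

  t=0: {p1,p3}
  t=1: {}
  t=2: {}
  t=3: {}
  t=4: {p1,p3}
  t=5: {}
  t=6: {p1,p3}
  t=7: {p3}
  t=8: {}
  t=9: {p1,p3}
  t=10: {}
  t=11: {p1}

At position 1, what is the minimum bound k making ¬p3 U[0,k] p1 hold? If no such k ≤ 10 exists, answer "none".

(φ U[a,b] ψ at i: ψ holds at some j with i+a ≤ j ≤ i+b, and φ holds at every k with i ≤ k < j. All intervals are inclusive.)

3

Need earliest j ≥ 1 with p1, and ¬p3 at every k in [1,j-1].
  j=1: rhs fails.
  j=2: rhs fails.
  j=3: rhs fails.
  j=4: rhs holds; lhs holds on [1,3]. k = 3.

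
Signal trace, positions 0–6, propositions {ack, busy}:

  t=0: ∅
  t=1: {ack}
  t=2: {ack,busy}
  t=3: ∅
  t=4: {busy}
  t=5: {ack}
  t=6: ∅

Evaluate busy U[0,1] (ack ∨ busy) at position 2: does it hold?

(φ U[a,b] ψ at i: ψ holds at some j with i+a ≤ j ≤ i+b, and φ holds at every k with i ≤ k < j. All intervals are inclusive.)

True

Need some j in [2,3] with (ack ∨ busy), and busy at every k in [2,j-1].
  j=2: (ack ∨ busy) holds; no prefix to check → satisfied.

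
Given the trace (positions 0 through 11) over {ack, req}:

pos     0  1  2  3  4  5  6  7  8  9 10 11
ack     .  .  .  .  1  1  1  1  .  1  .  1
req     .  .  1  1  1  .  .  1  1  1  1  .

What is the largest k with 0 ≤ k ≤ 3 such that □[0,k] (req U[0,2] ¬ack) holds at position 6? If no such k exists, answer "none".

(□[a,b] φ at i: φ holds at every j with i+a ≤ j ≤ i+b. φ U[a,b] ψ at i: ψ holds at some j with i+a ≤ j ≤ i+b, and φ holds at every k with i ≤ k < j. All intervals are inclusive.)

none

(req U[0,2] ¬ack) must hold from j=6 onward; find where it first fails.
  j=6: fails → no k works.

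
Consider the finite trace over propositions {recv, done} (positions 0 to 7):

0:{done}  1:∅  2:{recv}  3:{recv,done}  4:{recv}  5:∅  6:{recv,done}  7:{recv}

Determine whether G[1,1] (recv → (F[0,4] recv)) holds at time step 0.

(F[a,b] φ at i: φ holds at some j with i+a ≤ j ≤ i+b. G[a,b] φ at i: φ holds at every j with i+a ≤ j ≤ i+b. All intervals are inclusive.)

Yes

Check (recv → (F[0,4] recv)) at every j in [1,1]:
  j=1: antecedent false → ✓
All positions satisfy it → formula holds.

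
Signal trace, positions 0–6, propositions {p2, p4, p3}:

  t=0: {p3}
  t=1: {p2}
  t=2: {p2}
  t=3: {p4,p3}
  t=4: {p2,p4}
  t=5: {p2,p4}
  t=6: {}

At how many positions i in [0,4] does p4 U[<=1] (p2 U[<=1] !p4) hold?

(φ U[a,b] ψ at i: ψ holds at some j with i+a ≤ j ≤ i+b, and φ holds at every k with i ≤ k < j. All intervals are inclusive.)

Evaluate at each i in [0,4]:
  i=0: ✓ (rhs at j=0)
  i=1: ✓ (rhs at j=1)
  i=2: ✓ (rhs at j=2)
  i=3: ✗ (no rhs in [3,4])
  i=4: ✓ (rhs at j=5; lhs holds on [4,4])
Positions where it holds: {0, 1, 2, 4} → 4.

4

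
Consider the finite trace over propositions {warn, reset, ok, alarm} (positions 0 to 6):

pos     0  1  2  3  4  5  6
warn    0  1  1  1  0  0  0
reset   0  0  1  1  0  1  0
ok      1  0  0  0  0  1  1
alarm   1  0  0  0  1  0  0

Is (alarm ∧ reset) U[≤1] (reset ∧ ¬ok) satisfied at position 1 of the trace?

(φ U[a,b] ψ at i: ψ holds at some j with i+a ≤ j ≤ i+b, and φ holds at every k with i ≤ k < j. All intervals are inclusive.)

Need some j in [1,2] with (reset ∧ ¬ok), and (alarm ∧ reset) at every k in [1,j-1].
  j=1: (reset ∧ ¬ok) false.
  j=2: (reset ∧ ¬ok) holds, but (alarm ∧ reset) fails at k=1 → not this j.
No j in the window works → until fails.

No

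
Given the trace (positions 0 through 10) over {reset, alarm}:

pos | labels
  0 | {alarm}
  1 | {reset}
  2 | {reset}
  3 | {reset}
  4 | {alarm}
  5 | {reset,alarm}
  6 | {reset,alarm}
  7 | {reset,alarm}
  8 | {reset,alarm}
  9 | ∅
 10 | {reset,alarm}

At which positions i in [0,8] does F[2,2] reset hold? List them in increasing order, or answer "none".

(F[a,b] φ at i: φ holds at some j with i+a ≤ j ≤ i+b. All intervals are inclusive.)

Evaluate at each i in [0,8]:
  i=0: ✓ (witness j=2)
  i=1: ✓ (witness j=3)
  i=2: ✗ (none in [4,4])
  i=3: ✓ (witness j=5)
  i=4: ✓ (witness j=6)
  i=5: ✓ (witness j=7)
  i=6: ✓ (witness j=8)
  i=7: ✗ (none in [9,9])
  i=8: ✓ (witness j=10)

0, 1, 3, 4, 5, 6, 8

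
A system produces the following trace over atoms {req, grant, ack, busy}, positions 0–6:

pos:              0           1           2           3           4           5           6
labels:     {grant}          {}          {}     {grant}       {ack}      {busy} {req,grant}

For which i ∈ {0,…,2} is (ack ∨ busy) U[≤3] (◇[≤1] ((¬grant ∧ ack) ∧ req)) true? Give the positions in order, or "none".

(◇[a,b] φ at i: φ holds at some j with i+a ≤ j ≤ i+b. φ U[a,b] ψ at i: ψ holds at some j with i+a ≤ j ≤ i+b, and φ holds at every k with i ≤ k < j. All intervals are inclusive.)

none

Evaluate at each i in [0,2]:
  i=0: ✗ (no rhs in [0,3])
  i=1: ✗ (no rhs in [1,4])
  i=2: ✗ (no rhs in [2,5])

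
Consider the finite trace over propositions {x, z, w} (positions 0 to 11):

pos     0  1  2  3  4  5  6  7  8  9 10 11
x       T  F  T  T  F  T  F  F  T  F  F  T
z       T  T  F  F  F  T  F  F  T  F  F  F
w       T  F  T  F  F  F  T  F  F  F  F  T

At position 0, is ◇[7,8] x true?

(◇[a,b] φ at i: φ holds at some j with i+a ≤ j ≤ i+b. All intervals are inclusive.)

Check x at each j in [7,8]:
  j=7: false
  j=8: true
Found at j=8 → formula holds.

True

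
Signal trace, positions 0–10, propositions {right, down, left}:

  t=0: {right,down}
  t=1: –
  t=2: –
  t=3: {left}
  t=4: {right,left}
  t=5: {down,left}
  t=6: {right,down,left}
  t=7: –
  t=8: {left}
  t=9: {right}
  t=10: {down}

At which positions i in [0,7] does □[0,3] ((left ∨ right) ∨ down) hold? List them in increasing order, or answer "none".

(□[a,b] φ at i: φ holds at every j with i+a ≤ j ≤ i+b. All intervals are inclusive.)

Evaluate at each i in [0,7]:
  i=0: ✗ (fails at j=1)
  i=1: ✗ (fails at j=1)
  i=2: ✗ (fails at j=2)
  i=3: ✓ (all of [3,6])
  i=4: ✗ (fails at j=7)
  i=5: ✗ (fails at j=7)
  i=6: ✗ (fails at j=7)
  i=7: ✗ (fails at j=7)

3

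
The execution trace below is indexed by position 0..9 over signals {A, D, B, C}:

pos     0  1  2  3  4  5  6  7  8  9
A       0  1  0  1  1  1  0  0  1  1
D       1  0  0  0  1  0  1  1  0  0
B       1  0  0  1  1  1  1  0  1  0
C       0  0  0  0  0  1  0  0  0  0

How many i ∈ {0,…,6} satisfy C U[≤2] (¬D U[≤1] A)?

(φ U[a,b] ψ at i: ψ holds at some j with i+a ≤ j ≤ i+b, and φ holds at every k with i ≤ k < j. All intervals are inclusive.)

5

Evaluate at each i in [0,6]:
  i=0: ✗ (lhs fails at k=0 before rhs at j=1)
  i=1: ✓ (rhs at j=1)
  i=2: ✓ (rhs at j=2)
  i=3: ✓ (rhs at j=3)
  i=4: ✓ (rhs at j=4)
  i=5: ✓ (rhs at j=5)
  i=6: ✗ (lhs fails at k=6 before rhs at j=8)
Positions where it holds: {1, 2, 3, 4, 5} → 5.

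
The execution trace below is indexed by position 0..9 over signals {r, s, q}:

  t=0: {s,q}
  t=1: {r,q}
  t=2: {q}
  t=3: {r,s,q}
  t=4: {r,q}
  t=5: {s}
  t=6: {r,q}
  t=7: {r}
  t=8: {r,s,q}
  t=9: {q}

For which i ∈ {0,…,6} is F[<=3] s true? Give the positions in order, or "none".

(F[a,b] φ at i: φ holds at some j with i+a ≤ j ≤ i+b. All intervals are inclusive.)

0, 1, 2, 3, 4, 5, 6

Evaluate at each i in [0,6]:
  i=0: ✓ (witness j=0)
  i=1: ✓ (witness j=3)
  i=2: ✓ (witness j=3)
  i=3: ✓ (witness j=3)
  i=4: ✓ (witness j=5)
  i=5: ✓ (witness j=5)
  i=6: ✓ (witness j=8)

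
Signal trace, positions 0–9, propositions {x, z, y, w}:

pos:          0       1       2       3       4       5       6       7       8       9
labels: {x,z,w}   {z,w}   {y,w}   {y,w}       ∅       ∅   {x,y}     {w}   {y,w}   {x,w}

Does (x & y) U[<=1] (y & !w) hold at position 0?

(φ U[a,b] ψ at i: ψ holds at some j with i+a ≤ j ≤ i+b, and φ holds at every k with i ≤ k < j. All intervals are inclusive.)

Does not hold

Need some j in [0,1] with (y & !w), and (x & y) at every k in [0,j-1].
  j=0: (y & !w) false.
  j=1: (y & !w) false.
No j in the window works → until fails.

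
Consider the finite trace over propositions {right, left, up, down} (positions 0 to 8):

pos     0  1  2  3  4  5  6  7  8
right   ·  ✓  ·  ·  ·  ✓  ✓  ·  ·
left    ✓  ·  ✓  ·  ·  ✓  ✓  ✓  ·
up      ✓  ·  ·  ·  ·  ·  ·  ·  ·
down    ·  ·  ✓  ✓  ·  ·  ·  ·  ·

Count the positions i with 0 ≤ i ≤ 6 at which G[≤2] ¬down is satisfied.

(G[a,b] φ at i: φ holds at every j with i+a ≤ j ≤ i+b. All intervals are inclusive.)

3

Evaluate at each i in [0,6]:
  i=0: ✗ (fails at j=2)
  i=1: ✗ (fails at j=2)
  i=2: ✗ (fails at j=2)
  i=3: ✗ (fails at j=3)
  i=4: ✓ (all of [4,6])
  i=5: ✓ (all of [5,7])
  i=6: ✓ (all of [6,8])
Positions where it holds: {4, 5, 6} → 3.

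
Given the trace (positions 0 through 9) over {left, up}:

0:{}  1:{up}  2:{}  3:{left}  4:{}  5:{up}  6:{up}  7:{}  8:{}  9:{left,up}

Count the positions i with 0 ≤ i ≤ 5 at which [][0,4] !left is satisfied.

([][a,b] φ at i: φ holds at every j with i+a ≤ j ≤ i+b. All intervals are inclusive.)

1

Evaluate at each i in [0,5]:
  i=0: ✗ (fails at j=3)
  i=1: ✗ (fails at j=3)
  i=2: ✗ (fails at j=3)
  i=3: ✗ (fails at j=3)
  i=4: ✓ (all of [4,8])
  i=5: ✗ (fails at j=9)
Positions where it holds: {4} → 1.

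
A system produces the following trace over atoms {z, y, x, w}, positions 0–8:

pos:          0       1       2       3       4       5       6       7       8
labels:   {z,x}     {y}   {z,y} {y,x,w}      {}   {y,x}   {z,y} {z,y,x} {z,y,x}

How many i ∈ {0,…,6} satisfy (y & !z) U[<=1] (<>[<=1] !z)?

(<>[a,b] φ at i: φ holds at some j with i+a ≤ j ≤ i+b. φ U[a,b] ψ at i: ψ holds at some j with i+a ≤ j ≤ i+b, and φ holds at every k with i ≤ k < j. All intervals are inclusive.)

Evaluate at each i in [0,6]:
  i=0: ✓ (rhs at j=0)
  i=1: ✓ (rhs at j=1)
  i=2: ✓ (rhs at j=2)
  i=3: ✓ (rhs at j=3)
  i=4: ✓ (rhs at j=4)
  i=5: ✓ (rhs at j=5)
  i=6: ✗ (no rhs in [6,7])
Positions where it holds: {0, 1, 2, 3, 4, 5} → 6.

6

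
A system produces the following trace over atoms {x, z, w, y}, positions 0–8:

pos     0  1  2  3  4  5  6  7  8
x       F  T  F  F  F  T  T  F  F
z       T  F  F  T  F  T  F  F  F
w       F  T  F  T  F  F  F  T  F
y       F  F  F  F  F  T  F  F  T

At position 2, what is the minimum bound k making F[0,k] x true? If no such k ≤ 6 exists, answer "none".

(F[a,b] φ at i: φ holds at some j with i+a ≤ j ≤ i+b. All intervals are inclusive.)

3

Scan j = 2,3,… for x:
  j=2: fails
  j=3: fails
  j=4: fails
  j=5: holds
First hit at j=5, so smallest k = 5-2 = 3.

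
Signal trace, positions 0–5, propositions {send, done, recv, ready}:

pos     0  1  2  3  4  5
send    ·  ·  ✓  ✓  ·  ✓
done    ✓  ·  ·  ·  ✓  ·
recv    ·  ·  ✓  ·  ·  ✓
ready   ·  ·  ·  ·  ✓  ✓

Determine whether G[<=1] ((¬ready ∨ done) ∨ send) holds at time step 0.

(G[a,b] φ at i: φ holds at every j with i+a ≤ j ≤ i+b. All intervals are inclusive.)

Holds

Check ((¬ready ∨ done) ∨ send) at every j in [0,1]:
  j=0: true
  j=1: true
All positions satisfy it → formula holds.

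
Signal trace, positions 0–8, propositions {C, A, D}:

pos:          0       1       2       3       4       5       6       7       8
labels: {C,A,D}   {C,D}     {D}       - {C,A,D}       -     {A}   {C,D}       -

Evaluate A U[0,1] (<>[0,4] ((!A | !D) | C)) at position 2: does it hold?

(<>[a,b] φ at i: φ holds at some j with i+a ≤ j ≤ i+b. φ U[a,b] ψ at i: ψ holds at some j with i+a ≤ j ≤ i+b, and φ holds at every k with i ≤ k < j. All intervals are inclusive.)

True

Need some j in [2,3] with <>[0,4] ((!A | !D) | C), and A at every k in [2,j-1].
  j=2: <>[0,4] ((!A | !D) | C) holds; no prefix to check → satisfied.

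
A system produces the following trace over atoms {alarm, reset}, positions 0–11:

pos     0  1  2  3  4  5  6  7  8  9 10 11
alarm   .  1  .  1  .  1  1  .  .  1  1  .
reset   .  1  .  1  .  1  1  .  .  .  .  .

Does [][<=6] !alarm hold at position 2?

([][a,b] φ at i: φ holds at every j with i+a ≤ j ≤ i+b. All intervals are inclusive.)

False

Check !alarm at every j in [2,8]:
  j=2: true
  j=3: false
  j=4: true
  j=5: false
  j=6: false
  j=7: true
  j=8: true
Fails at j=3 → formula fails.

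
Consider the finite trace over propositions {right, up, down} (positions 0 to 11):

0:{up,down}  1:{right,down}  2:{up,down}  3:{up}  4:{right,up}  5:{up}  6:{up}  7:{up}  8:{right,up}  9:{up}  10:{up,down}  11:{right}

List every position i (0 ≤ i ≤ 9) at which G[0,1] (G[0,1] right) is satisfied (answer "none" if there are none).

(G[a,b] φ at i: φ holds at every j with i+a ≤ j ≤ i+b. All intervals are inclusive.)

none

Evaluate at each i in [0,9]:
  i=0: ✗ (fails at j=0)
  i=1: ✗ (fails at j=1)
  i=2: ✗ (fails at j=2)
  i=3: ✗ (fails at j=3)
  i=4: ✗ (fails at j=4)
  i=5: ✗ (fails at j=5)
  i=6: ✗ (fails at j=6)
  i=7: ✗ (fails at j=7)
  i=8: ✗ (fails at j=8)
  i=9: ✗ (fails at j=9)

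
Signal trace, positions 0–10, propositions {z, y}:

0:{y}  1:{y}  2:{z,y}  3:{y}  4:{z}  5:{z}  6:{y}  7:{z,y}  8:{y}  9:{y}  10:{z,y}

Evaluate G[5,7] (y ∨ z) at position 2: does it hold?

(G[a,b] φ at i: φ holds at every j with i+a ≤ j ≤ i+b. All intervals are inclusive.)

Check (y ∨ z) at every j in [7,9]:
  j=7: true
  j=8: true
  j=9: true
All positions satisfy it → formula holds.

Holds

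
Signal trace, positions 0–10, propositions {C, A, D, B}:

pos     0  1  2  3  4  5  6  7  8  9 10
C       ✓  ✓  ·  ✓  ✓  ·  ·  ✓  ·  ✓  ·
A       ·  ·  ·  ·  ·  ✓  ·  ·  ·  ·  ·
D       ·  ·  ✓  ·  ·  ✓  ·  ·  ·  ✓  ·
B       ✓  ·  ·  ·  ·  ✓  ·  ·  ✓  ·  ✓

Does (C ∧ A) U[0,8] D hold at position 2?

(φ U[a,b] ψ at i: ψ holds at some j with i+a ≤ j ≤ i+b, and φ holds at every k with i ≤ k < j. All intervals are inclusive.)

Need some j in [2,10] with D, and (C ∧ A) at every k in [2,j-1].
  j=2: D holds; no prefix to check → satisfied.

Yes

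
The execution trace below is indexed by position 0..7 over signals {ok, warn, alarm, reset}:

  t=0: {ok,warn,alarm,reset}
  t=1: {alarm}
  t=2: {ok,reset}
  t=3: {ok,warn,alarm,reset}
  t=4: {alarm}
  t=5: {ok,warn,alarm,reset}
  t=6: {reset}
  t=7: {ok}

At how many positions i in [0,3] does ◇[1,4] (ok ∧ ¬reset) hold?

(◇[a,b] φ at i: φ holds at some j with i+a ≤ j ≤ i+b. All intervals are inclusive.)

Evaluate at each i in [0,3]:
  i=0: ✗ (none in [1,4])
  i=1: ✗ (none in [2,5])
  i=2: ✗ (none in [3,6])
  i=3: ✓ (witness j=7)
Positions where it holds: {3} → 1.

1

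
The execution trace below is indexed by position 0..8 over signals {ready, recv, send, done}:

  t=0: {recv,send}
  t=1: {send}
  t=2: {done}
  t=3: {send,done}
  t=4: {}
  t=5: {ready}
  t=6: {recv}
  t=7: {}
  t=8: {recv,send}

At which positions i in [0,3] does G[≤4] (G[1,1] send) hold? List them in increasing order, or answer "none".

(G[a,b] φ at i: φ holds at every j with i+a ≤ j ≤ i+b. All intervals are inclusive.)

Evaluate at each i in [0,3]:
  i=0: ✗ (fails at j=1)
  i=1: ✗ (fails at j=1)
  i=2: ✗ (fails at j=3)
  i=3: ✗ (fails at j=3)

none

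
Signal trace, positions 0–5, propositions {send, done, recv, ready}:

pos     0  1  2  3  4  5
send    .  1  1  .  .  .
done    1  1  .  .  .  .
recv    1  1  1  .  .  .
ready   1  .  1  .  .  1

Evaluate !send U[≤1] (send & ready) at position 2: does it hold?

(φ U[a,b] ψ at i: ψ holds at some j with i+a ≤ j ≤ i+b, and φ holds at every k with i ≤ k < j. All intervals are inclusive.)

Need some j in [2,3] with (send & ready), and !send at every k in [2,j-1].
  j=2: (send & ready) holds; no prefix to check → satisfied.

Yes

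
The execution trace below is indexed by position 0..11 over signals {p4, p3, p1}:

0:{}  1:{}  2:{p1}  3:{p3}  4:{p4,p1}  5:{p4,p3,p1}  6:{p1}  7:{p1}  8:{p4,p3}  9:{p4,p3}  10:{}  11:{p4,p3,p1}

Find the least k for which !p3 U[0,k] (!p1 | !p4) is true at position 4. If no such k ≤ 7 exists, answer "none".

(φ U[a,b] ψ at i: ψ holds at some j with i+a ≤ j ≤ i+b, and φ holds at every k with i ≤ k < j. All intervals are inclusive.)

none

Need earliest j ≥ 4 with (!p1 | !p4), and !p3 at every k in [4,j-1].
  j=4: rhs fails.
  j=5: rhs fails.
  j=6: rhs holds but lhs fails at k=5.
  j=7: rhs holds but lhs fails at k=5.
  j=8: rhs holds but lhs fails at k=5.
  j=9: rhs holds but lhs fails at k=5.
  j=10: rhs holds but lhs fails at k=5.
  j=11: rhs fails.
No witness within the range → none.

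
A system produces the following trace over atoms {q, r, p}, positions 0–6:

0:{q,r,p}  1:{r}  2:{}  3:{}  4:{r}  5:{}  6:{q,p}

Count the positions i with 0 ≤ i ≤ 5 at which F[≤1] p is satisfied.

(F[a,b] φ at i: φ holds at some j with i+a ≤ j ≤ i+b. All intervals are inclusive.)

2

Evaluate at each i in [0,5]:
  i=0: ✓ (witness j=0)
  i=1: ✗ (none in [1,2])
  i=2: ✗ (none in [2,3])
  i=3: ✗ (none in [3,4])
  i=4: ✗ (none in [4,5])
  i=5: ✓ (witness j=6)
Positions where it holds: {0, 5} → 2.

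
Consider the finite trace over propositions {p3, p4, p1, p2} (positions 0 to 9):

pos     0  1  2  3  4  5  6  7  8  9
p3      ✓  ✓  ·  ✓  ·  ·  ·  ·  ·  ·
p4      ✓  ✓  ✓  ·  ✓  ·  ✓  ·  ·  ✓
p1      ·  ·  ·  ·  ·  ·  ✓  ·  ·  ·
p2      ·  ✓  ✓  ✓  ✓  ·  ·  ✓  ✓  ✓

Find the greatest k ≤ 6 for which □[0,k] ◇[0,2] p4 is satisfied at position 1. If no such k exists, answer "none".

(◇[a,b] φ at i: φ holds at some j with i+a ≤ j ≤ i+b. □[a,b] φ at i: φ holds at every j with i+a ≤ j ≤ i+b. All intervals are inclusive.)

◇[0,2] p4 must hold from j=1 onward; find where it first fails.
  j=1: holds
  j=2: holds
  j=3: holds
  j=4: holds
  j=5: holds
  j=6: holds
  j=7: holds
Holds through j=7; largest k = 6.

6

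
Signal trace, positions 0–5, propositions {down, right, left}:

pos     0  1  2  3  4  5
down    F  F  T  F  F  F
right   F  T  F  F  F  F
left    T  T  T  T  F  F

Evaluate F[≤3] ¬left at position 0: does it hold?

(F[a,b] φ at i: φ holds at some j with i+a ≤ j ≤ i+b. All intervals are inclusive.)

Check ¬left at each j in [0,3]:
  j=0: false
  j=1: false
  j=2: false
  j=3: false
No position in the window satisfies it → formula fails.

Does not hold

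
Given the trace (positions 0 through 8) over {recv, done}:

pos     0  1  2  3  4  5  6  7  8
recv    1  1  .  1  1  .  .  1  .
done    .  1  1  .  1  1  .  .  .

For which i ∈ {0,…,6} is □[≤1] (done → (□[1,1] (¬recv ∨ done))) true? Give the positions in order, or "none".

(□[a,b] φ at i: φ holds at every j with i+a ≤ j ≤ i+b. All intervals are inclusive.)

0, 3, 4, 5, 6

Evaluate at each i in [0,6]:
  i=0: ✓ (all of [0,1])
  i=1: ✗ (fails at j=2)
  i=2: ✗ (fails at j=2)
  i=3: ✓ (all of [3,4])
  i=4: ✓ (all of [4,5])
  i=5: ✓ (all of [5,6])
  i=6: ✓ (all of [6,7])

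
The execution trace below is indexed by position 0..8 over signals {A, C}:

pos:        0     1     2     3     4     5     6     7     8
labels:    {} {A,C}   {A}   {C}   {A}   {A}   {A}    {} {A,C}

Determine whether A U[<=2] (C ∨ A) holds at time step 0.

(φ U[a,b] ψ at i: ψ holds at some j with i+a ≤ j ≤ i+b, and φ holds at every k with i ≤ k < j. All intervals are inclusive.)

Need some j in [0,2] with (C ∨ A), and A at every k in [0,j-1].
  j=0: (C ∨ A) false.
  j=1: (C ∨ A) holds, but A fails at k=0 → not this j.
  j=2: (C ∨ A) holds, but A fails at k=0 → not this j.
No j in the window works → until fails.

No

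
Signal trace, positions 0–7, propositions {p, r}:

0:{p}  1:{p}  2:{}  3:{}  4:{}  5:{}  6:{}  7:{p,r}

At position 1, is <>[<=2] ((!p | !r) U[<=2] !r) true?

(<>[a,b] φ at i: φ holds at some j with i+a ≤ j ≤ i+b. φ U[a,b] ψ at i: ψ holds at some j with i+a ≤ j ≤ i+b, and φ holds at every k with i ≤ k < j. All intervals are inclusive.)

Holds

Check ((!p | !r) U[<=2] !r) at each j in [1,3]:
  j=1: holds
  j=2: holds
  j=3: holds
Found at j=1 → formula holds.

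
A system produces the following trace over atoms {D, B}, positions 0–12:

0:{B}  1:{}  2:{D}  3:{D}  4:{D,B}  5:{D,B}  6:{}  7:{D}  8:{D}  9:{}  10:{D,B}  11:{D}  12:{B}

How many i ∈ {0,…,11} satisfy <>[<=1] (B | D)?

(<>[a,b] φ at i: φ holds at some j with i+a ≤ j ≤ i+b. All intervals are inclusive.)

Evaluate at each i in [0,11]:
  i=0: ✓ (witness j=0)
  i=1: ✓ (witness j=2)
  i=2: ✓ (witness j=2)
  i=3: ✓ (witness j=3)
  i=4: ✓ (witness j=4)
  i=5: ✓ (witness j=5)
  i=6: ✓ (witness j=7)
  i=7: ✓ (witness j=7)
  i=8: ✓ (witness j=8)
  i=9: ✓ (witness j=10)
  i=10: ✓ (witness j=10)
  i=11: ✓ (witness j=11)
Positions where it holds: {0, 1, 2, 3, 4, 5, 6, 7, 8, 9, 10, 11} → 12.

12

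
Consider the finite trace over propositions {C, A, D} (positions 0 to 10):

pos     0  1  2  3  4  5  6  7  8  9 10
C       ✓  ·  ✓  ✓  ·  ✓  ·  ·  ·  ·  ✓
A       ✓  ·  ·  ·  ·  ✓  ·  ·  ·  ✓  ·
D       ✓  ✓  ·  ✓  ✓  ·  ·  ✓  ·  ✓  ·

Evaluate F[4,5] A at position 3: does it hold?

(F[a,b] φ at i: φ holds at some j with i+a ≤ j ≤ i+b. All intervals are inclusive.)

False

Check A at each j in [7,8]:
  j=7: false
  j=8: false
No position in the window satisfies it → formula fails.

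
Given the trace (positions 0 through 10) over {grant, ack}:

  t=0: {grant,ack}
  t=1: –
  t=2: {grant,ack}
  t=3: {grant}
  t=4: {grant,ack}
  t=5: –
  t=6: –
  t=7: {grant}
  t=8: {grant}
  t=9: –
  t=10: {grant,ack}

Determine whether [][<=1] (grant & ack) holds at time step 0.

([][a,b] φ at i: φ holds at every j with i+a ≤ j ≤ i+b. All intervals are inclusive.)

Check (grant & ack) at every j in [0,1]:
  j=0: true
  j=1: false
Fails at j=1 → formula fails.

No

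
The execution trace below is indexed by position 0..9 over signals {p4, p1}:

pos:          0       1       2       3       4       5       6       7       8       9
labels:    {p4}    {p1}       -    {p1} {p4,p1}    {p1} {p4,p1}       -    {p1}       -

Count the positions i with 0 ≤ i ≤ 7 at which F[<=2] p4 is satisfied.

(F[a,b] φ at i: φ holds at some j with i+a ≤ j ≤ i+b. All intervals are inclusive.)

Evaluate at each i in [0,7]:
  i=0: ✓ (witness j=0)
  i=1: ✗ (none in [1,3])
  i=2: ✓ (witness j=4)
  i=3: ✓ (witness j=4)
  i=4: ✓ (witness j=4)
  i=5: ✓ (witness j=6)
  i=6: ✓ (witness j=6)
  i=7: ✗ (none in [7,9])
Positions where it holds: {0, 2, 3, 4, 5, 6} → 6.

6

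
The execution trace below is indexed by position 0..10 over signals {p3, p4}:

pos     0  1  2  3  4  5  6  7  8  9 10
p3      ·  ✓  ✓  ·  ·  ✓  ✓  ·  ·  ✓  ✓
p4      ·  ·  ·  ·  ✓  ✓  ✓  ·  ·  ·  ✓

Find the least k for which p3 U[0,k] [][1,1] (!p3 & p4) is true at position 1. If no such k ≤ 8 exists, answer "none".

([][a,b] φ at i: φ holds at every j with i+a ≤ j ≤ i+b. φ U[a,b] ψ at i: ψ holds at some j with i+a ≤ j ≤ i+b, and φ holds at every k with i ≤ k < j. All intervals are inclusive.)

Need earliest j ≥ 1 with [][1,1] (!p3 & p4), and p3 at every k in [1,j-1].
  j=1: rhs fails.
  j=2: rhs fails.
  j=3: rhs holds; lhs holds on [1,2]. k = 2.

2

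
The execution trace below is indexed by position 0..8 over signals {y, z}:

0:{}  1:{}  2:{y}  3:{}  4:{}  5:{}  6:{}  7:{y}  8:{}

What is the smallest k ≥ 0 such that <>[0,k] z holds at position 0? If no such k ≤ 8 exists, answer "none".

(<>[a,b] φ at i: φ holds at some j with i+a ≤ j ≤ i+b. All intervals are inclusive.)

Scan j = 0,1,… for z:
  j=0: fails
  j=1: fails
  j=2: fails
  j=3: fails
  j=4: fails
  j=5: fails
  j=6: fails
  j=7: fails
  j=8: fails
No j in [0,8] satisfies it → none.

none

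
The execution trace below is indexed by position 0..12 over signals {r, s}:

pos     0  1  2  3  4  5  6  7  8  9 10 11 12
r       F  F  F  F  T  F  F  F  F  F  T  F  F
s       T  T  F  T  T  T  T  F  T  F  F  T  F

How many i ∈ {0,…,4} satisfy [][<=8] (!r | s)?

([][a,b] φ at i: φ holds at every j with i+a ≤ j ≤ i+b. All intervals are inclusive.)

2

Evaluate at each i in [0,4]:
  i=0: ✓ (all of [0,8])
  i=1: ✓ (all of [1,9])
  i=2: ✗ (fails at j=10)
  i=3: ✗ (fails at j=10)
  i=4: ✗ (fails at j=10)
Positions where it holds: {0, 1} → 2.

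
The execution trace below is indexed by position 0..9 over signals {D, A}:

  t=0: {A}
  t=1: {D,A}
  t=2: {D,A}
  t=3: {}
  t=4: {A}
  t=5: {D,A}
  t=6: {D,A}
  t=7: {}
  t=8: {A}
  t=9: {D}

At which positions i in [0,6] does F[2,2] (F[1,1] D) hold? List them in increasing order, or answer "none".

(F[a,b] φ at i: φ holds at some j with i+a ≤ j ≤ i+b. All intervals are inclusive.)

2, 3, 6

Evaluate at each i in [0,6]:
  i=0: ✗ (none in [2,2])
  i=1: ✗ (none in [3,3])
  i=2: ✓ (witness j=4)
  i=3: ✓ (witness j=5)
  i=4: ✗ (none in [6,6])
  i=5: ✗ (none in [7,7])
  i=6: ✓ (witness j=8)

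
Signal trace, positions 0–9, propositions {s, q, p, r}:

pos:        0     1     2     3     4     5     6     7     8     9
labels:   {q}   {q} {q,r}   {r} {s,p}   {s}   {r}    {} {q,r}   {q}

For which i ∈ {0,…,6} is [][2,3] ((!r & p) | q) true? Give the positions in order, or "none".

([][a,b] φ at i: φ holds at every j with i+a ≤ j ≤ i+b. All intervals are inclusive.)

Evaluate at each i in [0,6]:
  i=0: ✗ (fails at j=3)
  i=1: ✗ (fails at j=3)
  i=2: ✗ (fails at j=5)
  i=3: ✗ (fails at j=5)
  i=4: ✗ (fails at j=6)
  i=5: ✗ (fails at j=7)
  i=6: ✓ (all of [8,9])

6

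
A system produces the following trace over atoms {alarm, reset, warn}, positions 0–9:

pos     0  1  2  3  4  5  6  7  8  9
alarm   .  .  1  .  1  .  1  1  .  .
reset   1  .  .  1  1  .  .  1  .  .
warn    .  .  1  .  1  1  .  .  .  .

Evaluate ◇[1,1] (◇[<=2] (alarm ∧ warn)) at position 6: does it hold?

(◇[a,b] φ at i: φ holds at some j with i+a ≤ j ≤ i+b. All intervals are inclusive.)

Does not hold

Check ◇[<=2] (alarm ∧ warn) at each j in [7,7]:
  j=7: fails (none in [7,9])
No position in the window satisfies it → formula fails.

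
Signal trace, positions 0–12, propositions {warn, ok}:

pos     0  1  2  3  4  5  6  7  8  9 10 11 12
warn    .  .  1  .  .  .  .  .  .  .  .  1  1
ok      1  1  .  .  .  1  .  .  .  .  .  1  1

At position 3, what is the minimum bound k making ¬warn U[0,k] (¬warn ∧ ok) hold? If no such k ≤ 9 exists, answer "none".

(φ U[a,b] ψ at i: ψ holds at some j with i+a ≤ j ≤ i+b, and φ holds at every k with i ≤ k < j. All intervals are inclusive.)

Need earliest j ≥ 3 with (¬warn ∧ ok), and ¬warn at every k in [3,j-1].
  j=3: rhs fails.
  j=4: rhs fails.
  j=5: rhs holds; lhs holds on [3,4]. k = 2.

2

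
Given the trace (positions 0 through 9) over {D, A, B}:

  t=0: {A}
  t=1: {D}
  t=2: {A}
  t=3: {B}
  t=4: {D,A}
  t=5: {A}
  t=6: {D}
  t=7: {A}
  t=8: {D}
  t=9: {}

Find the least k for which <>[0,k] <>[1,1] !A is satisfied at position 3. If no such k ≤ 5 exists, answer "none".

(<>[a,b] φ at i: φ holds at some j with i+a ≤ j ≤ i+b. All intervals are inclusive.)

Scan j = 3,4,… for <>[1,1] !A:
  j=3: fails
  j=4: fails
  j=5: holds
First hit at j=5, so smallest k = 5-3 = 2.

2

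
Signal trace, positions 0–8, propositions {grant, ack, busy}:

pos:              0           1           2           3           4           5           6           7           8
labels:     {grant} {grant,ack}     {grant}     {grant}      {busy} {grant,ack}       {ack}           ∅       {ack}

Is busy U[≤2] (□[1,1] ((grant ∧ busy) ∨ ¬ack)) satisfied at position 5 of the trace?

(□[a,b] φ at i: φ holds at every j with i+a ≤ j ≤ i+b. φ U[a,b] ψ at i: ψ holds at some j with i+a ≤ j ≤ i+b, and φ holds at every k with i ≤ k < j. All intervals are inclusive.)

Need some j in [5,7] with □[1,1] ((grant ∧ busy) ∨ ¬ack), and busy at every k in [5,j-1].
  j=5: □[1,1] ((grant ∧ busy) ∨ ¬ack) — fails at 6.
  j=6: □[1,1] ((grant ∧ busy) ∨ ¬ack) holds, but busy fails at k=5 → not this j.
  j=7: □[1,1] ((grant ∧ busy) ∨ ¬ack) — fails at 8.
No j in the window works → until fails.

Does not hold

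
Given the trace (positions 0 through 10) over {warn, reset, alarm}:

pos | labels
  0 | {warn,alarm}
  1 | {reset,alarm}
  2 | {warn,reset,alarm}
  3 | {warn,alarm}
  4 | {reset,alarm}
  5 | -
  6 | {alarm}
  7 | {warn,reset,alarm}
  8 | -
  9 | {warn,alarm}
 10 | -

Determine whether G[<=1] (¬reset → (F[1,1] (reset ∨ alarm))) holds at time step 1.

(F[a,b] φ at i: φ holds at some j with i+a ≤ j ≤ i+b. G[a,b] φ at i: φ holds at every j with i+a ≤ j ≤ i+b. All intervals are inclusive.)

Check (¬reset → (F[1,1] (reset ∨ alarm))) at every j in [1,2]:
  j=1: antecedent false → ✓
  j=2: antecedent false → ✓
All positions satisfy it → formula holds.

Yes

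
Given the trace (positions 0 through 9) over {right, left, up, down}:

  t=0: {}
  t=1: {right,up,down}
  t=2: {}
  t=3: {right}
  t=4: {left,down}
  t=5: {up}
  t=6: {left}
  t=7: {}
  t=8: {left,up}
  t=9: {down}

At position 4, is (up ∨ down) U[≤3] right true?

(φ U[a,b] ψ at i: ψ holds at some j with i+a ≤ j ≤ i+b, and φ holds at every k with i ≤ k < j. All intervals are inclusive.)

False

Need some j in [4,7] with right, and (up ∨ down) at every k in [4,j-1].
  j=4: right false.
  j=5: right false.
  j=6: right false.
  j=7: right false.
No j in the window works → until fails.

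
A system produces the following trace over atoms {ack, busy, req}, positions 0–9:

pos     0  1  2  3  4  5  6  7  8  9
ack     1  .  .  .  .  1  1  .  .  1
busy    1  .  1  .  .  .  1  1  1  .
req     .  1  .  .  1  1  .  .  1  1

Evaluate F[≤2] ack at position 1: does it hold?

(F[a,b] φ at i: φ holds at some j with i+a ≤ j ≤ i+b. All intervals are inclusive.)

Check ack at each j in [1,3]:
  j=1: false
  j=2: false
  j=3: false
No position in the window satisfies it → formula fails.

Does not hold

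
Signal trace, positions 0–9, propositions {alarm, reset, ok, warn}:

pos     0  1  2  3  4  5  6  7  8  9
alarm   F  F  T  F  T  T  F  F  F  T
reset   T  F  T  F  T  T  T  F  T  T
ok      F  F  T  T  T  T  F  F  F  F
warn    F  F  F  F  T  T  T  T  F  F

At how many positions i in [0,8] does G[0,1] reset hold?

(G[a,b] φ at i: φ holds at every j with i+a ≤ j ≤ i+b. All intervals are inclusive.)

3

Evaluate at each i in [0,8]:
  i=0: ✗ (fails at j=1)
  i=1: ✗ (fails at j=1)
  i=2: ✗ (fails at j=3)
  i=3: ✗ (fails at j=3)
  i=4: ✓ (all of [4,5])
  i=5: ✓ (all of [5,6])
  i=6: ✗ (fails at j=7)
  i=7: ✗ (fails at j=7)
  i=8: ✓ (all of [8,9])
Positions where it holds: {4, 5, 8} → 3.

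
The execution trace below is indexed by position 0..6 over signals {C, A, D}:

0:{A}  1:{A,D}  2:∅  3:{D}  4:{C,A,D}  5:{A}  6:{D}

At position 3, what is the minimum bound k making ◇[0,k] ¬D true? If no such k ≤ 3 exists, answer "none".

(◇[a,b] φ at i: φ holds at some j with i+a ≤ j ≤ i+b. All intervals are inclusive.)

2

Scan j = 3,4,… for ¬D:
  j=3: fails
  j=4: fails
  j=5: holds
First hit at j=5, so smallest k = 5-3 = 2.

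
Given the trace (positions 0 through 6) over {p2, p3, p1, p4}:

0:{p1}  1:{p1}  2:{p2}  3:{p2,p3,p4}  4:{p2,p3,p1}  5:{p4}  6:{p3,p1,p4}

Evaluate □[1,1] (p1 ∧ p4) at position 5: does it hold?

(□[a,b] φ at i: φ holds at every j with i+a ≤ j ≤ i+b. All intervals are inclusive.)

Holds

Check (p1 ∧ p4) at every j in [6,6]:
  j=6: true
All positions satisfy it → formula holds.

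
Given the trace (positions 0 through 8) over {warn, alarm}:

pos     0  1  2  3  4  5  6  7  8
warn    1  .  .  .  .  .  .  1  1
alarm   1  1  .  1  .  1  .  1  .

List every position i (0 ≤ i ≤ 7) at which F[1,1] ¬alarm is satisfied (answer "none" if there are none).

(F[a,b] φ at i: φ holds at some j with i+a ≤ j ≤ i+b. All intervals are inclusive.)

Evaluate at each i in [0,7]:
  i=0: ✗ (none in [1,1])
  i=1: ✓ (witness j=2)
  i=2: ✗ (none in [3,3])
  i=3: ✓ (witness j=4)
  i=4: ✗ (none in [5,5])
  i=5: ✓ (witness j=6)
  i=6: ✗ (none in [7,7])
  i=7: ✓ (witness j=8)

1, 3, 5, 7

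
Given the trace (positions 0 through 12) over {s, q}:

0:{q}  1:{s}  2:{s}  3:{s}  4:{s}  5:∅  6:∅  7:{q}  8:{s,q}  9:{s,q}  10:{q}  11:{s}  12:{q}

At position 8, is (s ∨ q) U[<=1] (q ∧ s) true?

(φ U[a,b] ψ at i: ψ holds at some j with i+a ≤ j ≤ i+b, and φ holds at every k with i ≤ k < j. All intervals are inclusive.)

Need some j in [8,9] with (q ∧ s), and (s ∨ q) at every k in [8,j-1].
  j=8: (q ∧ s) holds; no prefix to check → satisfied.

True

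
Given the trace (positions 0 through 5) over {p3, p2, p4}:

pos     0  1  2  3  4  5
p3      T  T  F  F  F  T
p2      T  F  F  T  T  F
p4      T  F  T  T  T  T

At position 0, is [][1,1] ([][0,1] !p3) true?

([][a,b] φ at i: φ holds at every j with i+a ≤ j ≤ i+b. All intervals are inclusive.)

Check [][0,1] !p3 at every j in [1,1]:
  j=1: fails at 1
Fails at j=1 → formula fails.

No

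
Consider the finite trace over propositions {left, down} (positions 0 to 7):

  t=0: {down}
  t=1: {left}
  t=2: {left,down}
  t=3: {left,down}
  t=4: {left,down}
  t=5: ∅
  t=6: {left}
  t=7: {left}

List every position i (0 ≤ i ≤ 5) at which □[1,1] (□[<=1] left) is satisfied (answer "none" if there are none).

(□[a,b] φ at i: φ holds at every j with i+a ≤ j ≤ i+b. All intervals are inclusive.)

0, 1, 2, 5

Evaluate at each i in [0,5]:
  i=0: ✓ (all of [1,1])
  i=1: ✓ (all of [2,2])
  i=2: ✓ (all of [3,3])
  i=3: ✗ (fails at j=4)
  i=4: ✗ (fails at j=5)
  i=5: ✓ (all of [6,6])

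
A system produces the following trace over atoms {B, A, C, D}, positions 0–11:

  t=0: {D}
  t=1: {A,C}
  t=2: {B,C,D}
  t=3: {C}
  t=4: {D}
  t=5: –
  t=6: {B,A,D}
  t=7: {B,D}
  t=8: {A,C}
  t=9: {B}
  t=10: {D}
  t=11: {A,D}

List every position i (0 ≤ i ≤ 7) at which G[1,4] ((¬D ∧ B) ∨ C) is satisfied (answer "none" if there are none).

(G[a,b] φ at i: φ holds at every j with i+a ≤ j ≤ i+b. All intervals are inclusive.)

none

Evaluate at each i in [0,7]:
  i=0: ✗ (fails at j=4)
  i=1: ✗ (fails at j=4)
  i=2: ✗ (fails at j=4)
  i=3: ✗ (fails at j=4)
  i=4: ✗ (fails at j=5)
  i=5: ✗ (fails at j=6)
  i=6: ✗ (fails at j=7)
  i=7: ✗ (fails at j=10)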